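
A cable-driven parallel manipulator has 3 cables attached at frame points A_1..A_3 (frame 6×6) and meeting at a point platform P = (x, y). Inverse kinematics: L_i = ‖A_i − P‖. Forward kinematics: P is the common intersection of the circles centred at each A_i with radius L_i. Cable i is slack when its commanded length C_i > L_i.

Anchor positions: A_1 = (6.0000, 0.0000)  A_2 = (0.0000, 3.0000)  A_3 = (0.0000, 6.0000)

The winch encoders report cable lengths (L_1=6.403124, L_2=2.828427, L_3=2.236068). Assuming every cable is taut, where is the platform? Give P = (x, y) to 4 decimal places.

each cable: (A_i−P)·(A_i−P) = L_i²; let c_i = ‖A_i‖²−L_i²
c_1 = 36.0000+0.0000−41.0000 = -5.0000
row 1: 12.0000x − 6.0000y = -6.0000  (c_2=1.0000)
row 2: 12.0000x − 12.0000y = -36.0000  (c_3=31.0000)
Cramer on rows 1–2 → x = 2.0000, y = 5.0000

(2.0000, 5.0000)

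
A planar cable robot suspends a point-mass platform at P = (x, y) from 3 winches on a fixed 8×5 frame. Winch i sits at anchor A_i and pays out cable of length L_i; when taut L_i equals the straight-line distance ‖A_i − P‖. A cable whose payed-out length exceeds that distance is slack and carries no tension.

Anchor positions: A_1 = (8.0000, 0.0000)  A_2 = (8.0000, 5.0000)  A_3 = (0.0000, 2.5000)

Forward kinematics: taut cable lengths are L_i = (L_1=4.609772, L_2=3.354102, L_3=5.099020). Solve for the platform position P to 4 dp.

(5.0000, 3.5000)

expand ‖A_i−P‖²=L_i² and subtract eq 1 (c_i ≔ ‖A_i‖²−L_i²)
c_1 = 64.0000+0.0000−21.2500 = 42.7500
eq1−eq2 → [0.0000  -10.0000]·P = -35.0000
eq1−eq3 → [16.0000  -5.0000]·P = 62.5000
2×2 solve → P = (5.0000, 3.5000)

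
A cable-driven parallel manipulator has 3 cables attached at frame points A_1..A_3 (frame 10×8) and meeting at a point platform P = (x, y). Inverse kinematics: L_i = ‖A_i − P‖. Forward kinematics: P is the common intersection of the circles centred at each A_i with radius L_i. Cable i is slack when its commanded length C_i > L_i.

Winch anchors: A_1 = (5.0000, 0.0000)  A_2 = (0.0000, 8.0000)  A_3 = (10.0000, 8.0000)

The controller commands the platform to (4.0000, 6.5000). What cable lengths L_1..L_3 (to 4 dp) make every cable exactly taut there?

cable 1: Δx=1.0000, Δy=-6.5000; L_1 = √(Δx²+Δy²) = 6.5765
cable 2: Δx=-4.0000, Δy=1.5000; L_2 = √(Δx²+Δy²) = 4.2720
cable 3: Δx=6.0000, Δy=1.5000; L_3 = √(Δx²+Δy²) = 6.1847

(6.5765, 4.2720, 6.1847)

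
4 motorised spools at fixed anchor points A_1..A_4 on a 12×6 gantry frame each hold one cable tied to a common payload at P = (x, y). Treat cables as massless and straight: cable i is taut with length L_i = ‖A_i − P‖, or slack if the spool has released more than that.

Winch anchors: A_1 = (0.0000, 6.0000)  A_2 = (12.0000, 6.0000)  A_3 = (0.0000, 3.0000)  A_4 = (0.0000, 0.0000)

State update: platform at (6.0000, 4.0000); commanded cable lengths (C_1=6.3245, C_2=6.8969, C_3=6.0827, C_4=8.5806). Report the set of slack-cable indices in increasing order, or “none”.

2, 4

cable 1: √((-6.0000)²+(2.0000)²)=6.3246, C_1=6.3245: taut
cable 2: √((6.0000)²+(2.0000)²)=6.3246, C_2=6.8969: slack
cable 3: √((-6.0000)²+(-1.0000)²)=6.0828, C_3=6.0827: taut
cable 4: √((-6.0000)²+(-4.0000)²)=7.2111, C_4=8.5806: slack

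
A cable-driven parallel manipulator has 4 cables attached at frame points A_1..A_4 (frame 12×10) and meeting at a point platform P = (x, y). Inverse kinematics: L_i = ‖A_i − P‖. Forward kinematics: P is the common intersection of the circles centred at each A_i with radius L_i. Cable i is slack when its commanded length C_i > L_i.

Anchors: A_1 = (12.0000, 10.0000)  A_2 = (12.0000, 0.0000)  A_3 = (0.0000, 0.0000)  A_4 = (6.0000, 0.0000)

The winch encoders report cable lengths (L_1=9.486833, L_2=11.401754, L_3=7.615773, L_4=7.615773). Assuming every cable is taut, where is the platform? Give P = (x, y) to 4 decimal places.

each cable: (A_i−P)·(A_i−P) = L_i²; let c_i = ‖A_i‖²−L_i²
c_1 = 144.0000+100.0000−90.0000 = 154.0000
row 1: 0.0000x + 20.0000y = 140.0000  (c_2=14.0000)
row 2: 24.0000x + 20.0000y = 212.0000  (c_3=-58.0000)
row 3: 12.0000x + 20.0000y = 176.0000  (c_4=-22.0000)
Cramer on rows 1–2 → x = 3.0000, y = 7.0000
check cable 4: ‖A_4−P‖² = 58.0000 ≈ L_4² = 58.0000 ✓

(3.0000, 7.0000)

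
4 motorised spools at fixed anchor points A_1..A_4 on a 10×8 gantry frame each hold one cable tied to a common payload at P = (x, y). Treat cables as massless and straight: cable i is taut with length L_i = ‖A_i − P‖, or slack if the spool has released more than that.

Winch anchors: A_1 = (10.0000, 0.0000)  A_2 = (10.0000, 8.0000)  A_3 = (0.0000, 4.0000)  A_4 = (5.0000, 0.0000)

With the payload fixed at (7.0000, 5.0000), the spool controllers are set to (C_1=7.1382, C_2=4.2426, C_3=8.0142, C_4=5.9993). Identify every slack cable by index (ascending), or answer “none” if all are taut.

1, 3, 4

cable 1: L_1 = ‖A_1−P‖ = 5.8310;  C_1 = 7.1382 → slack
cable 2: L_2 = ‖A_2−P‖ = 4.2426;  C_2 = 4.2426 → taut
cable 3: L_3 = ‖A_3−P‖ = 7.0711;  C_3 = 8.0142 → slack
cable 4: L_4 = ‖A_4−P‖ = 5.3852;  C_4 = 5.9993 → slack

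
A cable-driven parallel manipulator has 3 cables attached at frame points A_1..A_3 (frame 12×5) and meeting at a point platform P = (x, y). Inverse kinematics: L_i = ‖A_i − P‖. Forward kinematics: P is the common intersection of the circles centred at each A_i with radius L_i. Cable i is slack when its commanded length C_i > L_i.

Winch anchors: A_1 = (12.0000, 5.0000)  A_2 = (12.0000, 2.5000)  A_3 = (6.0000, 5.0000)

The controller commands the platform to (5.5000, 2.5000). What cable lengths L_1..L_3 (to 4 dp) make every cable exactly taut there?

(6.9642, 6.5000, 2.5495)

cable 1: Δx=6.5000, Δy=2.5000; L_1 = √(Δx²+Δy²) = 6.9642
cable 2: Δx=6.5000, Δy=0.0000; L_2 = √(Δx²+Δy²) = 6.5000
cable 3: Δx=0.5000, Δy=2.5000; L_3 = √(Δx²+Δy²) = 2.5495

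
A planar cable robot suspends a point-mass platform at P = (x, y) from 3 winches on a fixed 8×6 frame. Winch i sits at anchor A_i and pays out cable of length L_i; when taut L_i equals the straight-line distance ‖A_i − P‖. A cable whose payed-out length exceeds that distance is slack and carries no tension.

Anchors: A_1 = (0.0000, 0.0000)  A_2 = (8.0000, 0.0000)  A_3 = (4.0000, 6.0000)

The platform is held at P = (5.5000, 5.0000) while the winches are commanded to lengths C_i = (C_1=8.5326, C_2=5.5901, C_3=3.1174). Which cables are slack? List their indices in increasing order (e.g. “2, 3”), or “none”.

1, 3

cable 1: √((-5.5000)²+(-5.0000)²)=7.4330, C_1=8.5326: slack
cable 2: √((2.5000)²+(-5.0000)²)=5.5902, C_2=5.5901: taut
cable 3: √((-1.5000)²+(1.0000)²)=1.8028, C_3=3.1174: slack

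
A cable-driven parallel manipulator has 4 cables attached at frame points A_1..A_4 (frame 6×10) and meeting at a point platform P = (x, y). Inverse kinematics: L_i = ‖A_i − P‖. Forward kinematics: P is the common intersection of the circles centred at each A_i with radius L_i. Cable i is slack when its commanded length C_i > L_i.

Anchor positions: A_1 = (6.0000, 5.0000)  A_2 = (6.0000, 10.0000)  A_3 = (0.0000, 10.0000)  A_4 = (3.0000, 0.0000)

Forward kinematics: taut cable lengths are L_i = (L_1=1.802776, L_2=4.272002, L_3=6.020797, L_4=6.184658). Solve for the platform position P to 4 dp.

circle eqns → linear via eq_j − eq_1; set c_j = A_j·A_j − L_j²
c_1 = 36.0000+25.0000−3.2500 = 57.7500
0.0000·x − 10.0000·y = c_1−c_2 = -60.0000
12.0000·x − 10.0000·y = c_1−c_3 = -6.0000
6.0000·x + 10.0000·y = c_1−c_4 = 87.0000
solve first two rows → x=4.5000, y=6.0000
check cable 4: ‖A_4−P‖² = 38.2500 ≈ L_4² = 38.2500 ✓

(4.5000, 6.0000)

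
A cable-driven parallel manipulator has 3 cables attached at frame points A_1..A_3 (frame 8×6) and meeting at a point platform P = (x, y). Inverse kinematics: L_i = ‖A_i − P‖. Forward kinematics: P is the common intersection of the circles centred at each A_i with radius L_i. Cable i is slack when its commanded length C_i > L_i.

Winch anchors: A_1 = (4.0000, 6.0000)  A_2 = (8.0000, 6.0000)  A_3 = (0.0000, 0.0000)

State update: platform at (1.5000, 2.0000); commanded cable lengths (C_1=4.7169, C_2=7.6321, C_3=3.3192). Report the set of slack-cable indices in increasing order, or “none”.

3

i=1: geometric 4.7170 vs commanded 4.7169 ⇒ taut
i=2: geometric 7.6322 vs commanded 7.6321 ⇒ taut
i=3: geometric 2.5000 vs commanded 3.3192 ⇒ slack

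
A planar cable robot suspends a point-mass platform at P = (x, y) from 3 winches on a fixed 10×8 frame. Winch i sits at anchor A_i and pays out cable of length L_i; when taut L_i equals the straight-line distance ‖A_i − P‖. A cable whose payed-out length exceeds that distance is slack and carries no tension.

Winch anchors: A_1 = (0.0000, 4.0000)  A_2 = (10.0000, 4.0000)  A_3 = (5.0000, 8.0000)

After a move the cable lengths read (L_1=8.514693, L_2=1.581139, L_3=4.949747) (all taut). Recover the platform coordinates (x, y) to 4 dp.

(8.5000, 4.5000)

circle eqns → linear via eq_j − eq_1; set c_j = A_j·A_j − L_j²
c_1 = 0.0000+16.0000−72.5000 = -56.5000
-20.0000·x + 0.0000·y = c_1−c_2 = -170.0000
-10.0000·x − 8.0000·y = c_1−c_3 = -121.0000
solve first two rows → x=8.5000, y=4.5000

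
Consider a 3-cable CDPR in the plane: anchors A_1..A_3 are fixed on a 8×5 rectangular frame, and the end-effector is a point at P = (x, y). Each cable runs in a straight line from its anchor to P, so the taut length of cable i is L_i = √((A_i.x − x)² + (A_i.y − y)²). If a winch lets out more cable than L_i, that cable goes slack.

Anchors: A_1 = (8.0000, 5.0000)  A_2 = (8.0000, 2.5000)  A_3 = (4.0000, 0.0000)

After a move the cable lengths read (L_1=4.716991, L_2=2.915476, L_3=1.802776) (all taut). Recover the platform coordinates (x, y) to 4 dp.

(5.5000, 1.0000)

expand ‖A_i−P‖²=L_i² and subtract eq 1 (c_i ≔ ‖A_i‖²−L_i²)
c_1 = 64.0000+25.0000−22.2500 = 66.7500
eq1−eq2 → [0.0000  5.0000]·P = 5.0000
eq1−eq3 → [8.0000  10.0000]·P = 54.0000
2×2 solve → P = (5.5000, 1.0000)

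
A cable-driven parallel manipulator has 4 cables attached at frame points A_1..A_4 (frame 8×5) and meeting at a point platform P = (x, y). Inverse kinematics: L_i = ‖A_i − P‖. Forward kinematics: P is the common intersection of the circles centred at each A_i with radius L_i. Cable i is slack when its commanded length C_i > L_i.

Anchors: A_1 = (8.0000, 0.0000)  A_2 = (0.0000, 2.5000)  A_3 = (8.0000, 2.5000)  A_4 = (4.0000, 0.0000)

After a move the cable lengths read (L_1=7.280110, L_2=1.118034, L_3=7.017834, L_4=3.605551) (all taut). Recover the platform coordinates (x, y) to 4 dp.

circle eqns → linear via eq_j − eq_1; set q_j = A_j·A_j − L_j²
q_1 = 64.0000+0.0000−53.0000 = 11.0000
16.0000·x − 5.0000·y = q_1−q_2 = 6.0000
0.0000·x − 5.0000·y = q_1−q_3 = -10.0000
8.0000·x + 0.0000·y = q_1−q_4 = 8.0000
solve first two rows → x=1.0000, y=2.0000
check cable 4: ‖A_4−P‖² = 13.0000 ≈ L_4² = 13.0000 ✓

(1.0000, 2.0000)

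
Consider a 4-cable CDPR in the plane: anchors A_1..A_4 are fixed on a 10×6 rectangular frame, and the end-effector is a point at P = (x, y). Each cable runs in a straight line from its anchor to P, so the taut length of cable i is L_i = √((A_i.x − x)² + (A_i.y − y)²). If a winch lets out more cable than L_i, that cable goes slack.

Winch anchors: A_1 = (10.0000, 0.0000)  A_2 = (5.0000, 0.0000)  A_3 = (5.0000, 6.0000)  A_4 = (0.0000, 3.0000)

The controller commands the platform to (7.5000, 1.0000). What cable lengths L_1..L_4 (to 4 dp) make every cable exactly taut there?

(2.6926, 2.6926, 5.5902, 7.7621)

L_1 = √((10.0000−7.5000)² + (0.0000−1.0000)²) = 2.6926
L_2 = √((5.0000−7.5000)² + (0.0000−1.0000)²) = 2.6926
L_3 = √((5.0000−7.5000)² + (6.0000−1.0000)²) = 5.5902
L_4 = √((0.0000−7.5000)² + (3.0000−1.0000)²) = 7.7621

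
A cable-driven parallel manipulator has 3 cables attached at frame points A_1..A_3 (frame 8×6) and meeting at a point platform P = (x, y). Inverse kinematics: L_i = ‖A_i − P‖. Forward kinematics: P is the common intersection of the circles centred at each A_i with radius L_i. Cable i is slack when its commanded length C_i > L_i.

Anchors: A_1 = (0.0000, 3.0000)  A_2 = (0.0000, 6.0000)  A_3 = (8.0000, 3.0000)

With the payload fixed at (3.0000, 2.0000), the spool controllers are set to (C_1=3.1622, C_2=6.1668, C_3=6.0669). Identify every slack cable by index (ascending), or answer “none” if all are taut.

2, 3

cable 1: L_1 = ‖A_1−P‖ = 3.1623;  C_1 = 3.1622 → taut
cable 2: L_2 = ‖A_2−P‖ = 5.0000;  C_2 = 6.1668 → slack
cable 3: L_3 = ‖A_3−P‖ = 5.0990;  C_3 = 6.0669 → slack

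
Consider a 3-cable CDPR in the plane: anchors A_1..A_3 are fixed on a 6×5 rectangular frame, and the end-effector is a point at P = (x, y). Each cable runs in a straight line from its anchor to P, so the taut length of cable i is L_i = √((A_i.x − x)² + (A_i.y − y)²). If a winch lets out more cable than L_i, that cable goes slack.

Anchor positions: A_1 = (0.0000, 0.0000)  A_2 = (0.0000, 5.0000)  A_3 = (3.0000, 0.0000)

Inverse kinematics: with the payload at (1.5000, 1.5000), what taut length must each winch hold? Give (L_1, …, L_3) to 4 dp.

L_1 = √((0.0000−1.5000)² + (0.0000−1.5000)²) = 2.1213
L_2 = √((0.0000−1.5000)² + (5.0000−1.5000)²) = 3.8079
L_3 = √((3.0000−1.5000)² + (0.0000−1.5000)²) = 2.1213

(2.1213, 3.8079, 2.1213)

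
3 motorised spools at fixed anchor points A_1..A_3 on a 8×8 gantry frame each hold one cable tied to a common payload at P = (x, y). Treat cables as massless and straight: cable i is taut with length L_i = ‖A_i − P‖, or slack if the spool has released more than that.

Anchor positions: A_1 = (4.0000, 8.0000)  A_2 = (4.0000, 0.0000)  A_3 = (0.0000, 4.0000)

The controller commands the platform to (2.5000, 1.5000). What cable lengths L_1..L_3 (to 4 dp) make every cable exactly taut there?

L_1 = √((4.0000−2.5000)² + (8.0000−1.5000)²) = 6.6708
L_2 = √((4.0000−2.5000)² + (0.0000−1.5000)²) = 2.1213
L_3 = √((0.0000−2.5000)² + (4.0000−1.5000)²) = 3.5355

(6.6708, 2.1213, 3.5355)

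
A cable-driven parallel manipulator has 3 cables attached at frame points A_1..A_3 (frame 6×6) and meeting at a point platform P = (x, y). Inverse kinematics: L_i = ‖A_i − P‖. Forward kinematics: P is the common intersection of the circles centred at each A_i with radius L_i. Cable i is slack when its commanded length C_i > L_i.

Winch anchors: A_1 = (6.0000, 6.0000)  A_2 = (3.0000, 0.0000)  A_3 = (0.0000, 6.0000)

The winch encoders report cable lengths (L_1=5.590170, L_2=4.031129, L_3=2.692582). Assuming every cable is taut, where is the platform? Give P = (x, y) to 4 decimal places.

expand ‖A_i−P‖²=L_i² and subtract eq 1 (q_i ≔ ‖A_i‖²−L_i²)
q_1 = 36.0000+36.0000−31.2500 = 40.7500
eq1−eq2 → [6.0000  12.0000]·P = 48.0000
eq1−eq3 → [12.0000  0.0000]·P = 12.0000
2×2 solve → P = (1.0000, 3.5000)

(1.0000, 3.5000)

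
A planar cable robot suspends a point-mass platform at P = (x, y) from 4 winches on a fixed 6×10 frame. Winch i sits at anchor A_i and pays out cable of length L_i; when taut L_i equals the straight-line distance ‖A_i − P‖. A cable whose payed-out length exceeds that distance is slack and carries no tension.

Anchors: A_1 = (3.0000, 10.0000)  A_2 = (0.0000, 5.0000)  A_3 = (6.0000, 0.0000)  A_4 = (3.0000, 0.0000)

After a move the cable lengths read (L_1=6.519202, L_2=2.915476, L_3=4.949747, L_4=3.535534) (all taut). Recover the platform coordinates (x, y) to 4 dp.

(2.5000, 3.5000)

each cable: (A_i−P)·(A_i−P) = L_i²; let q_i = ‖A_i‖²−L_i²
q_1 = 9.0000+100.0000−42.5000 = 66.5000
row 1: 6.0000x + 10.0000y = 50.0000  (q_2=16.5000)
row 2: -6.0000x + 20.0000y = 55.0000  (q_3=11.5000)
row 3: 0.0000x + 20.0000y = 70.0000  (q_4=-3.5000)
Cramer on rows 1–2 → x = 2.5000, y = 3.5000
check cable 4: ‖A_4−P‖² = 12.5000 ≈ L_4² = 12.5000 ✓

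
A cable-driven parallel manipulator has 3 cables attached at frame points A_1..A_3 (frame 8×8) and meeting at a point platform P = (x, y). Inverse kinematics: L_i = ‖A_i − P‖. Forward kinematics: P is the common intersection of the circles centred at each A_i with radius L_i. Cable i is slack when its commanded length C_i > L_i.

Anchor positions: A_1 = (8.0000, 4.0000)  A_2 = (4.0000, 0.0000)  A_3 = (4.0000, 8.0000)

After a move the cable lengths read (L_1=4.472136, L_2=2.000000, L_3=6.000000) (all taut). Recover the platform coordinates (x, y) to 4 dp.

(4.0000, 2.0000)

expand ‖A_i−P‖²=L_i² and subtract eq 1 (c_i ≔ ‖A_i‖²−L_i²)
c_1 = 64.0000+16.0000−20.0000 = 60.0000
eq1−eq2 → [8.0000  8.0000]·P = 48.0000
eq1−eq3 → [8.0000  -8.0000]·P = 16.0000
2×2 solve → P = (4.0000, 2.0000)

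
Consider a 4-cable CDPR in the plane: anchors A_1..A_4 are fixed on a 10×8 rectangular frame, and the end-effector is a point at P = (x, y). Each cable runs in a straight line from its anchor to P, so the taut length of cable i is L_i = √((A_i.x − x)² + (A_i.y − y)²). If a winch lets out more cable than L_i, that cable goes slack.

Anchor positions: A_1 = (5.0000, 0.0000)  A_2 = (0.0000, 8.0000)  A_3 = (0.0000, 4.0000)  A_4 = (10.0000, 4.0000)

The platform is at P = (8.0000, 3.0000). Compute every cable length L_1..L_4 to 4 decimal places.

(4.2426, 9.4340, 8.0623, 2.2361)

L_1 = √((5.0000−8.0000)² + (0.0000−3.0000)²) = 4.2426
L_2 = √((0.0000−8.0000)² + (8.0000−3.0000)²) = 9.4340
L_3 = √((0.0000−8.0000)² + (4.0000−3.0000)²) = 8.0623
L_4 = √((10.0000−8.0000)² + (4.0000−3.0000)²) = 2.2361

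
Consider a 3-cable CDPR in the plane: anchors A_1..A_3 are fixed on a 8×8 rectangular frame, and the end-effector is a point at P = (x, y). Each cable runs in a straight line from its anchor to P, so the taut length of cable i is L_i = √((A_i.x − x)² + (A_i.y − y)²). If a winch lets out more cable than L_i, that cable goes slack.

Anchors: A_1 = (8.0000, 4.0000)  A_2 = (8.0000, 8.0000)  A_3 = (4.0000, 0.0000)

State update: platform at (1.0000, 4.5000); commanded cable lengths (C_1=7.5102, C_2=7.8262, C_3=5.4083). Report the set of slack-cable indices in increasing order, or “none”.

cable 1: L_1 = ‖A_1−P‖ = 7.0178;  C_1 = 7.5102 → slack
cable 2: L_2 = ‖A_2−P‖ = 7.8262;  C_2 = 7.8262 → taut
cable 3: L_3 = ‖A_3−P‖ = 5.4083;  C_3 = 5.4083 → taut

1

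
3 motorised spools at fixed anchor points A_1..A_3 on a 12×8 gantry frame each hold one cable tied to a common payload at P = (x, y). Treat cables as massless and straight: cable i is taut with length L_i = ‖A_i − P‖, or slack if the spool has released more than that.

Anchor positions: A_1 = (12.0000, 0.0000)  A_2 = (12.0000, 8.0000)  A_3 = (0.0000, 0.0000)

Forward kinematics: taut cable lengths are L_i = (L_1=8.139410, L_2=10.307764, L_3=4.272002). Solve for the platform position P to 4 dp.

(4.0000, 1.5000)

circle eqns → linear via eq_j − eq_1; set k_j = A_j·A_j − L_j²
k_1 = 144.0000+0.0000−66.2500 = 77.7500
0.0000·x − 16.0000·y = k_1−k_2 = -24.0000
24.0000·x + 0.0000·y = k_1−k_3 = 96.0000
solve first two rows → x=4.0000, y=1.5000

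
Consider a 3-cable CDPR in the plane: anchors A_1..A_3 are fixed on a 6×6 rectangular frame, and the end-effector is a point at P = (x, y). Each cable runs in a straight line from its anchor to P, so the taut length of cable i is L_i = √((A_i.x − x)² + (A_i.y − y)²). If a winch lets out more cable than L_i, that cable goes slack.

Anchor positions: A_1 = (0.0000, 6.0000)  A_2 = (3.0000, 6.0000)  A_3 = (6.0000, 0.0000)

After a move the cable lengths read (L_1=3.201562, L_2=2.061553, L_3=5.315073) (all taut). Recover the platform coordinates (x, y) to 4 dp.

expand ‖A_i−P‖²=L_i² and subtract eq 1 (k_i ≔ ‖A_i‖²−L_i²)
k_1 = 0.0000+36.0000−10.2500 = 25.7500
eq1−eq2 → [-6.0000  0.0000]·P = -15.0000
eq1−eq3 → [-12.0000  12.0000]·P = 18.0000
2×2 solve → P = (2.5000, 4.0000)

(2.5000, 4.0000)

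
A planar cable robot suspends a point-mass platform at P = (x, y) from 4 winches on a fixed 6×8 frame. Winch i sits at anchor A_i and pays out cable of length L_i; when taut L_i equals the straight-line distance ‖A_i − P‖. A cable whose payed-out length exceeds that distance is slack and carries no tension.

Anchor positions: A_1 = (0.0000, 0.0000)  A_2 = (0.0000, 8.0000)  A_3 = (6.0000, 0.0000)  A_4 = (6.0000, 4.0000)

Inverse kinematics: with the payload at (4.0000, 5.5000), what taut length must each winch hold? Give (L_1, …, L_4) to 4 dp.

(6.8007, 4.7170, 5.8523, 2.5000)

L_1: Δ = A_1−P = (-4.0000, -5.5000) → ‖Δ‖ = √46.2500 = 6.8007
L_2: Δ = A_2−P = (-4.0000, 2.5000) → ‖Δ‖ = √22.2500 = 4.7170
L_3: Δ = A_3−P = (2.0000, -5.5000) → ‖Δ‖ = √34.2500 = 5.8523
L_4: Δ = A_4−P = (2.0000, -1.5000) → ‖Δ‖ = √6.2500 = 2.5000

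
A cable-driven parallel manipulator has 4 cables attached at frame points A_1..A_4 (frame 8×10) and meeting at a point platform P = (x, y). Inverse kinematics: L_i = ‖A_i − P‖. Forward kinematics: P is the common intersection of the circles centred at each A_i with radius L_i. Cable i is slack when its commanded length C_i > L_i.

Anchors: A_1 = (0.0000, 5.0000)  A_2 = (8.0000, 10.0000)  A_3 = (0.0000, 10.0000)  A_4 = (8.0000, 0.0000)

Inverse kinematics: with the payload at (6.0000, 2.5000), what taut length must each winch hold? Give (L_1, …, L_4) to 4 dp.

cable 1: Δx=-6.0000, Δy=2.5000; L_1 = √(Δx²+Δy²) = 6.5000
cable 2: Δx=2.0000, Δy=7.5000; L_2 = √(Δx²+Δy²) = 7.7621
cable 3: Δx=-6.0000, Δy=7.5000; L_3 = √(Δx²+Δy²) = 9.6047
cable 4: Δx=2.0000, Δy=-2.5000; L_4 = √(Δx²+Δy²) = 3.2016

(6.5000, 7.7621, 9.6047, 3.2016)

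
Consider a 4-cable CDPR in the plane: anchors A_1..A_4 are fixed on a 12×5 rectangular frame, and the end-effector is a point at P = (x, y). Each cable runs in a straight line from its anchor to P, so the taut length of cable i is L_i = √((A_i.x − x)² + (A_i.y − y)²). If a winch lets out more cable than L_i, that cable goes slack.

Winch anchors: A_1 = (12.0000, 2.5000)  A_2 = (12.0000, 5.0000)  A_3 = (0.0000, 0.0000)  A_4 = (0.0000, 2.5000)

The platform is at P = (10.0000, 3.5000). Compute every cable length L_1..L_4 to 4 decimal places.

cable 1: Δx=2.0000, Δy=-1.0000; L_1 = √(Δx²+Δy²) = 2.2361
cable 2: Δx=2.0000, Δy=1.5000; L_2 = √(Δx²+Δy²) = 2.5000
cable 3: Δx=-10.0000, Δy=-3.5000; L_3 = √(Δx²+Δy²) = 10.5948
cable 4: Δx=-10.0000, Δy=-1.0000; L_4 = √(Δx²+Δy²) = 10.0499

(2.2361, 2.5000, 10.5948, 10.0499)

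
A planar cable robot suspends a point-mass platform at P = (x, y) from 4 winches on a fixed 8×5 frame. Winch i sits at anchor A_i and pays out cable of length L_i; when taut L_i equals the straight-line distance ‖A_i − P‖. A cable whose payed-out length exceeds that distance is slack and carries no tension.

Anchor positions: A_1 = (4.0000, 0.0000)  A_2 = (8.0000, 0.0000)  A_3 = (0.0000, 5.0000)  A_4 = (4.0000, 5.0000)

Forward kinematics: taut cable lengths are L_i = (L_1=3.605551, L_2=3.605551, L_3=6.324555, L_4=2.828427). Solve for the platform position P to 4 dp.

(6.0000, 3.0000)

each cable: (A_i−P)·(A_i−P) = L_i²; let c_i = ‖A_i‖²−L_i²
c_1 = 16.0000+0.0000−13.0000 = 3.0000
row 1: -8.0000x + 0.0000y = -48.0000  (c_2=51.0000)
row 2: 8.0000x − 10.0000y = 18.0000  (c_3=-15.0000)
row 3: 0.0000x − 10.0000y = -30.0000  (c_4=33.0000)
Cramer on rows 1–2 → x = 6.0000, y = 3.0000
check cable 4: ‖A_4−P‖² = 8.0000 ≈ L_4² = 8.0000 ✓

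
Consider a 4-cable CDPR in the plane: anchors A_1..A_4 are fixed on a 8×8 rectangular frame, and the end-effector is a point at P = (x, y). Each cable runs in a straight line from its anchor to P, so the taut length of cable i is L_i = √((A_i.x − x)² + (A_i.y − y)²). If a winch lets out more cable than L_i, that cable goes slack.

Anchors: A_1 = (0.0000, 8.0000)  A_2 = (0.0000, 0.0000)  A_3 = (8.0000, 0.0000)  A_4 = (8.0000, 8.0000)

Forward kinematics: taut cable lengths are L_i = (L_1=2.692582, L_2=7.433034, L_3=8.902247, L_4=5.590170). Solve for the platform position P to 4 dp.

(2.5000, 7.0000)

each cable: (A_i−P)·(A_i−P) = L_i²; let q_i = ‖A_i‖²−L_i²
q_1 = 0.0000+64.0000−7.2500 = 56.7500
row 1: 0.0000x + 16.0000y = 112.0000  (q_2=-55.2500)
row 2: -16.0000x + 16.0000y = 72.0000  (q_3=-15.2500)
row 3: -16.0000x + 0.0000y = -40.0000  (q_4=96.7500)
Cramer on rows 1–2 → x = 2.5000, y = 7.0000
check cable 4: ‖A_4−P‖² = 31.2500 ≈ L_4² = 31.2500 ✓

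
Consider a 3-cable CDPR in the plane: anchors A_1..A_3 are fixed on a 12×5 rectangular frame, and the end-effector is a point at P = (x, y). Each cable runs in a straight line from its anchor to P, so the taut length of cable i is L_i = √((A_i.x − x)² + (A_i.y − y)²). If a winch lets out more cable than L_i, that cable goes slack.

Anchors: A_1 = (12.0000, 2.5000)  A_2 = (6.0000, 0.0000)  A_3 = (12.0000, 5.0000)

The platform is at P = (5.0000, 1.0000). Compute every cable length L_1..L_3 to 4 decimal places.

(7.1589, 1.4142, 8.0623)

cable 1: Δx=7.0000, Δy=1.5000; L_1 = √(Δx²+Δy²) = 7.1589
cable 2: Δx=1.0000, Δy=-1.0000; L_2 = √(Δx²+Δy²) = 1.4142
cable 3: Δx=7.0000, Δy=4.0000; L_3 = √(Δx²+Δy²) = 8.0623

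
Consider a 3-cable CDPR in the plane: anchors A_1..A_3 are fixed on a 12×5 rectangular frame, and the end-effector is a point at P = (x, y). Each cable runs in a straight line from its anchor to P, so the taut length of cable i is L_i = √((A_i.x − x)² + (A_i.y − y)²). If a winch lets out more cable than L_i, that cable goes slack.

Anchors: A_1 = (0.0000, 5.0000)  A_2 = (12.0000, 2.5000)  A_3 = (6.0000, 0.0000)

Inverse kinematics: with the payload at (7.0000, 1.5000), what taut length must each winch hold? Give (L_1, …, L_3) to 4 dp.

L_1 = √((0.0000−7.0000)² + (5.0000−1.5000)²) = 7.8262
L_2 = √((12.0000−7.0000)² + (2.5000−1.5000)²) = 5.0990
L_3 = √((6.0000−7.0000)² + (0.0000−1.5000)²) = 1.8028

(7.8262, 5.0990, 1.8028)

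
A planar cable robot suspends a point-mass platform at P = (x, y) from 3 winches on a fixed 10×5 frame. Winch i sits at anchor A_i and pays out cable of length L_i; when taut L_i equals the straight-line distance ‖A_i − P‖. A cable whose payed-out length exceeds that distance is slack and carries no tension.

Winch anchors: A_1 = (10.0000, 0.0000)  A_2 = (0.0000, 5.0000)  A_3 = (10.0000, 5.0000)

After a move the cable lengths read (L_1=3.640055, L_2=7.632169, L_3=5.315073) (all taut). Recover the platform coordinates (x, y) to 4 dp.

each cable: (A_i−P)·(A_i−P) = L_i²; let c_i = ‖A_i‖²−L_i²
c_1 = 100.0000+0.0000−13.2500 = 86.7500
row 1: 20.0000x − 10.0000y = 120.0000  (c_2=-33.2500)
row 2: 0.0000x − 10.0000y = -10.0000  (c_3=96.7500)
Cramer on rows 1–2 → x = 6.5000, y = 1.0000

(6.5000, 1.0000)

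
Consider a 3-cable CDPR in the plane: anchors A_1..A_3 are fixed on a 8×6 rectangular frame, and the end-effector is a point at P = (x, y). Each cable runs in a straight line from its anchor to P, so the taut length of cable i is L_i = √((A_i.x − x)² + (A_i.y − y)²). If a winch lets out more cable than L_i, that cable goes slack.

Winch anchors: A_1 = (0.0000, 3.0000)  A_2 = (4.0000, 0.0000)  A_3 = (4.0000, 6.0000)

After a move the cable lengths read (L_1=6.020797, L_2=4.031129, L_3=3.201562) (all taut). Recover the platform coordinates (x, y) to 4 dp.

(6.0000, 3.5000)

expand ‖A_i−P‖²=L_i² and subtract eq 1 (k_i ≔ ‖A_i‖²−L_i²)
k_1 = 0.0000+9.0000−36.2500 = -27.2500
eq1−eq2 → [-8.0000  6.0000]·P = -27.0000
eq1−eq3 → [-8.0000  -6.0000]·P = -69.0000
2×2 solve → P = (6.0000, 3.5000)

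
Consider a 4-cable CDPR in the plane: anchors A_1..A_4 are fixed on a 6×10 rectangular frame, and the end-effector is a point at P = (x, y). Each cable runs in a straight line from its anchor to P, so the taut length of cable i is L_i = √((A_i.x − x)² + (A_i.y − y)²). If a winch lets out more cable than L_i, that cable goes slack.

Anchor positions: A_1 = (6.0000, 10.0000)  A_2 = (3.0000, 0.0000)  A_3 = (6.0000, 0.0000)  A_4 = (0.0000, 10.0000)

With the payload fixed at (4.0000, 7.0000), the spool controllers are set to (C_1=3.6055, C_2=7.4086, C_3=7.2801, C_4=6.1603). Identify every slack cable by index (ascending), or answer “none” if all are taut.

cable 1: √((2.0000)²+(3.0000)²)=3.6056, C_1=3.6055: taut
cable 2: √((-1.0000)²+(-7.0000)²)=7.0711, C_2=7.4086: slack
cable 3: √((2.0000)²+(-7.0000)²)=7.2801, C_3=7.2801: taut
cable 4: √((-4.0000)²+(3.0000)²)=5.0000, C_4=6.1603: slack

2, 4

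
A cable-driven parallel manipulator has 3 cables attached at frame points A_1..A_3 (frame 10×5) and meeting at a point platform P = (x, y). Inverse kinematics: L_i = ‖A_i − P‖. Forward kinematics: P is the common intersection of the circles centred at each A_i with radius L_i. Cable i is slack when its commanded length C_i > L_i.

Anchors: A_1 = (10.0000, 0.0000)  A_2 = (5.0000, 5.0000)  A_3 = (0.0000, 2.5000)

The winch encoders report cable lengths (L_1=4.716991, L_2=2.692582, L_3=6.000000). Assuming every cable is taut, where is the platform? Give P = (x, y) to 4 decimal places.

expand ‖A_i−P‖²=L_i² and subtract eq 1 (q_i ≔ ‖A_i‖²−L_i²)
q_1 = 100.0000+0.0000−22.2500 = 77.7500
eq1−eq2 → [10.0000  -10.0000]·P = 35.0000
eq1−eq3 → [20.0000  -5.0000]·P = 107.5000
2×2 solve → P = (6.0000, 2.5000)

(6.0000, 2.5000)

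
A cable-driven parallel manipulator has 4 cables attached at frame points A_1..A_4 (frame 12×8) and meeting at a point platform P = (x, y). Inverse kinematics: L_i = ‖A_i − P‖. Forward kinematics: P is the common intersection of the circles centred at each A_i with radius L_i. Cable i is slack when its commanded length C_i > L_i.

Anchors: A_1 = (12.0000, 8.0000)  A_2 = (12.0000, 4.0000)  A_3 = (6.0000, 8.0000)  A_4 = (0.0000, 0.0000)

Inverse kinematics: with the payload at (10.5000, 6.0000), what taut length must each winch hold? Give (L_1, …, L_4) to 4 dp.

(2.5000, 2.5000, 4.9244, 12.0934)

cable 1: Δx=1.5000, Δy=2.0000; L_1 = √(Δx²+Δy²) = 2.5000
cable 2: Δx=1.5000, Δy=-2.0000; L_2 = √(Δx²+Δy²) = 2.5000
cable 3: Δx=-4.5000, Δy=2.0000; L_3 = √(Δx²+Δy²) = 4.9244
cable 4: Δx=-10.5000, Δy=-6.0000; L_4 = √(Δx²+Δy²) = 12.0934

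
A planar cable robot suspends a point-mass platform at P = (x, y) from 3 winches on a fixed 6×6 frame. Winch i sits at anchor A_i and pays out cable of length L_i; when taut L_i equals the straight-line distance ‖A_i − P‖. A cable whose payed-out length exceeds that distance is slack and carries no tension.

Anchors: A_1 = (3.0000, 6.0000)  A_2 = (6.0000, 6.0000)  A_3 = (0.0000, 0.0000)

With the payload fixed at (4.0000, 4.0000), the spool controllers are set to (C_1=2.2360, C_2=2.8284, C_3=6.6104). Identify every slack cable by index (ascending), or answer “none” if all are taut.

i=1: geometric 2.2361 vs commanded 2.2360 ⇒ taut
i=2: geometric 2.8284 vs commanded 2.8284 ⇒ taut
i=3: geometric 5.6569 vs commanded 6.6104 ⇒ slack

3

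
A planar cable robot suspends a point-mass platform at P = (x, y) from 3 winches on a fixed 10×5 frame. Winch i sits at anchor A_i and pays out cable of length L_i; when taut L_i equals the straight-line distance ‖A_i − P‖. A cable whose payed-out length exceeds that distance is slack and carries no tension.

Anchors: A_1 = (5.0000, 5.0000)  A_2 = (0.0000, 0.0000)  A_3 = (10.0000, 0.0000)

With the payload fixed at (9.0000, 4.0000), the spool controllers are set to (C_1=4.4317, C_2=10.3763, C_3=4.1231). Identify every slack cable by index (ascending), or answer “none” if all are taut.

1, 2

cable 1: L_1 = ‖A_1−P‖ = 4.1231;  C_1 = 4.4317 → slack
cable 2: L_2 = ‖A_2−P‖ = 9.8489;  C_2 = 10.3763 → slack
cable 3: L_3 = ‖A_3−P‖ = 4.1231;  C_3 = 4.1231 → taut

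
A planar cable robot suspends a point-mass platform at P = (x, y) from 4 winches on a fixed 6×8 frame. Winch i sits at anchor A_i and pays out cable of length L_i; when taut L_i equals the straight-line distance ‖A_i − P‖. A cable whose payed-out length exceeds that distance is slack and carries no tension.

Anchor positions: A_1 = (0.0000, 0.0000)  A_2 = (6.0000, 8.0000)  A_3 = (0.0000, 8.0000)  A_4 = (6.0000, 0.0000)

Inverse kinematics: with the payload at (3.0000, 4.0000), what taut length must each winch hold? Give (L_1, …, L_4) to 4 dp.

(5.0000, 5.0000, 5.0000, 5.0000)

cable 1: Δx=-3.0000, Δy=-4.0000; L_1 = √(Δx²+Δy²) = 5.0000
cable 2: Δx=3.0000, Δy=4.0000; L_2 = √(Δx²+Δy²) = 5.0000
cable 3: Δx=-3.0000, Δy=4.0000; L_3 = √(Δx²+Δy²) = 5.0000
cable 4: Δx=3.0000, Δy=-4.0000; L_4 = √(Δx²+Δy²) = 5.0000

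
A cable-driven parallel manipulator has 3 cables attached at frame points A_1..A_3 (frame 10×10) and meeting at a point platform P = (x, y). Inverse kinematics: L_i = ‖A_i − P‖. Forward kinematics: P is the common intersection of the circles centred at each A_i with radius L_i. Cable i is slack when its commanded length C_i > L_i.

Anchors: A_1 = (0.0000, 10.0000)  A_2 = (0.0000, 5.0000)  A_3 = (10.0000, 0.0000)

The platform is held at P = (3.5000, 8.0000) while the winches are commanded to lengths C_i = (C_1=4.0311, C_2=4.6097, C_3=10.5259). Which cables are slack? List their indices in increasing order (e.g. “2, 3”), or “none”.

3

cable 1: L_1 = ‖A_1−P‖ = 4.0311;  C_1 = 4.0311 → taut
cable 2: L_2 = ‖A_2−P‖ = 4.6098;  C_2 = 4.6097 → taut
cable 3: L_3 = ‖A_3−P‖ = 10.3078;  C_3 = 10.5259 → slack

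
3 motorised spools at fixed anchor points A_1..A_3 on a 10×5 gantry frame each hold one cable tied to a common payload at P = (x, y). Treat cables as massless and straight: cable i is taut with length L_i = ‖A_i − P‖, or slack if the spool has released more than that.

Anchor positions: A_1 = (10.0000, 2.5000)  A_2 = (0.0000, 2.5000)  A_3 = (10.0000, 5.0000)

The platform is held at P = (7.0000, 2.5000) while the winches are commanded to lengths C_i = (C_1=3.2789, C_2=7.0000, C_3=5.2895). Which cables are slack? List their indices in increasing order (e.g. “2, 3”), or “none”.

1, 3

cable 1: √((3.0000)²+(0.0000)²)=3.0000, C_1=3.2789: slack
cable 2: √((-7.0000)²+(0.0000)²)=7.0000, C_2=7.0000: taut
cable 3: √((3.0000)²+(2.5000)²)=3.9051, C_3=5.2895: slack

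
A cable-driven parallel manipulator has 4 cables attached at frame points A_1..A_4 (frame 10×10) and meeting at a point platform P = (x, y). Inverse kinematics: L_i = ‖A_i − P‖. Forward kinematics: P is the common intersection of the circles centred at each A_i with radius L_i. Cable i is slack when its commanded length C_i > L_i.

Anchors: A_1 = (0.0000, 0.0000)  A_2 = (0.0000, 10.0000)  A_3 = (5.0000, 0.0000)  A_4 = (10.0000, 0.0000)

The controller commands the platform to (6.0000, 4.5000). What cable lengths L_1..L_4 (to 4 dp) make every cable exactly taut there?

L_1: Δ = A_1−P = (-6.0000, -4.5000) → ‖Δ‖ = √56.2500 = 7.5000
L_2: Δ = A_2−P = (-6.0000, 5.5000) → ‖Δ‖ = √66.2500 = 8.1394
L_3: Δ = A_3−P = (-1.0000, -4.5000) → ‖Δ‖ = √21.2500 = 4.6098
L_4: Δ = A_4−P = (4.0000, -4.5000) → ‖Δ‖ = √36.2500 = 6.0208

(7.5000, 8.1394, 4.6098, 6.0208)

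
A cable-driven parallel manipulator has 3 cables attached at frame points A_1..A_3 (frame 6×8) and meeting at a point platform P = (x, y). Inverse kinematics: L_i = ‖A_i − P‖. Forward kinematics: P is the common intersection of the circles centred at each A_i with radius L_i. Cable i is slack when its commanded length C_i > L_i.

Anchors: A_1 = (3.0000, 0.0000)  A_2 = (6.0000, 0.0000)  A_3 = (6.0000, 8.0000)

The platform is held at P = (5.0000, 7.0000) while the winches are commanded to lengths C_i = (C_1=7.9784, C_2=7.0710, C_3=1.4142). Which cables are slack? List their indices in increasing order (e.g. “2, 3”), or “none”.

cable 1: L_1 = ‖A_1−P‖ = 7.2801;  C_1 = 7.9784 → slack
cable 2: L_2 = ‖A_2−P‖ = 7.0711;  C_2 = 7.0710 → taut
cable 3: L_3 = ‖A_3−P‖ = 1.4142;  C_3 = 1.4142 → taut

1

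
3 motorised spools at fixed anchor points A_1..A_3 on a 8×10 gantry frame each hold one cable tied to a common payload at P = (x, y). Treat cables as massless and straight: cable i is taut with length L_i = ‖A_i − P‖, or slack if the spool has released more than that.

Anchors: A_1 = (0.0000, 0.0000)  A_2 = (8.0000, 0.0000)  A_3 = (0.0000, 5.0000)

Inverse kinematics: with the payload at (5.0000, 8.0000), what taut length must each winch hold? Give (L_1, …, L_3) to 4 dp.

(9.4340, 8.5440, 5.8310)

L_1: Δ = A_1−P = (-5.0000, -8.0000) → ‖Δ‖ = √89.0000 = 9.4340
L_2: Δ = A_2−P = (3.0000, -8.0000) → ‖Δ‖ = √73.0000 = 8.5440
L_3: Δ = A_3−P = (-5.0000, -3.0000) → ‖Δ‖ = √34.0000 = 5.8310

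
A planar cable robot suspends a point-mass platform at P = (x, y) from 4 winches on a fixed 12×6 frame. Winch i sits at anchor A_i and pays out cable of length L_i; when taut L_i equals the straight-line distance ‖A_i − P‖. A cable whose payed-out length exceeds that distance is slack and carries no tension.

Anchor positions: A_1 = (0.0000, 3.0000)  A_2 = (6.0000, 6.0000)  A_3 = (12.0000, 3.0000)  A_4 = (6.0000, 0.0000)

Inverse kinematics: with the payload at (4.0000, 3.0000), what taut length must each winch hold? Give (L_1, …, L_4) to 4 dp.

L_1: Δ = A_1−P = (-4.0000, 0.0000) → ‖Δ‖ = √16.0000 = 4.0000
L_2: Δ = A_2−P = (2.0000, 3.0000) → ‖Δ‖ = √13.0000 = 3.6056
L_3: Δ = A_3−P = (8.0000, 0.0000) → ‖Δ‖ = √64.0000 = 8.0000
L_4: Δ = A_4−P = (2.0000, -3.0000) → ‖Δ‖ = √13.0000 = 3.6056

(4.0000, 3.6056, 8.0000, 3.6056)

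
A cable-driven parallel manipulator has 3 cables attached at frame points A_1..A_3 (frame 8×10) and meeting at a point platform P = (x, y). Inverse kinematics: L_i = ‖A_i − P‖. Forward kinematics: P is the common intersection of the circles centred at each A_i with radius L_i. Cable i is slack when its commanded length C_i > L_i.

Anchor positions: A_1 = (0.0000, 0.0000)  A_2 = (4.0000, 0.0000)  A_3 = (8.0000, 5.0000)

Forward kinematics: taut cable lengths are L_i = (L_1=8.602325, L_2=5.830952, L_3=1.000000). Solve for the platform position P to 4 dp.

expand ‖A_i−P‖²=L_i² and subtract eq 1 (k_i ≔ ‖A_i‖²−L_i²)
k_1 = 0.0000+0.0000−74.0000 = -74.0000
eq1−eq2 → [-8.0000  0.0000]·P = -56.0000
eq1−eq3 → [-16.0000  -10.0000]·P = -162.0000
2×2 solve → P = (7.0000, 5.0000)

(7.0000, 5.0000)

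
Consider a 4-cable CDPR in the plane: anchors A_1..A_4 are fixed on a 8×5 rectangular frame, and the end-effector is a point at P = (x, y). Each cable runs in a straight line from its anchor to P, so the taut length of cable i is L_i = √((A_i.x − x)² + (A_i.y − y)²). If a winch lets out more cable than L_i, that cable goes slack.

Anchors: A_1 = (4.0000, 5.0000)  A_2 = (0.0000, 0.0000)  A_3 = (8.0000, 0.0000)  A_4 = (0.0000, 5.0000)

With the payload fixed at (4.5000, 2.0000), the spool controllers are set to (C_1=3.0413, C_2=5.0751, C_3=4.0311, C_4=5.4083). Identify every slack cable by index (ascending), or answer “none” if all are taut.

cable 1: √((-0.5000)²+(3.0000)²)=3.0414, C_1=3.0413: taut
cable 2: √((-4.5000)²+(-2.0000)²)=4.9244, C_2=5.0751: slack
cable 3: √((3.5000)²+(-2.0000)²)=4.0311, C_3=4.0311: taut
cable 4: √((-4.5000)²+(3.0000)²)=5.4083, C_4=5.4083: taut

2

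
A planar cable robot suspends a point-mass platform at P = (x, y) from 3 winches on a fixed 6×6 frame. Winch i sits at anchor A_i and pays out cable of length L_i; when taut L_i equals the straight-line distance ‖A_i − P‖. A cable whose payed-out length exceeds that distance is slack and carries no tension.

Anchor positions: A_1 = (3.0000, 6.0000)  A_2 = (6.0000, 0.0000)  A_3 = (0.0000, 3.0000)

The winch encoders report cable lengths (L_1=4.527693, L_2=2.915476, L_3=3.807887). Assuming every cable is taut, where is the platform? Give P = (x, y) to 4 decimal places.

circle eqns → linear via eq_j − eq_1; set c_j = A_j·A_j − L_j²
c_1 = 9.0000+36.0000−20.5000 = 24.5000
-6.0000·x + 12.0000·y = c_1−c_2 = -3.0000
6.0000·x + 6.0000·y = c_1−c_3 = 30.0000
solve first two rows → x=3.5000, y=1.5000

(3.5000, 1.5000)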